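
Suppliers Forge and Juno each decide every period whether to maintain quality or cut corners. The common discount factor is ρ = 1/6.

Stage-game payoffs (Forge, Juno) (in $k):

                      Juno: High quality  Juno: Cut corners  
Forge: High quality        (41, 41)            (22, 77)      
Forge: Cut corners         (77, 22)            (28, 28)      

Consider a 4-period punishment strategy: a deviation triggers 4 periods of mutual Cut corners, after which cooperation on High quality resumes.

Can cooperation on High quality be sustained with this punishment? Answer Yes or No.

No

IC: ρ+…+ρ^4 ≥ (77−41)/(41−28) = 36/13.
At ρ = 1/6: partial sum = 0.1998 < 2.7692. Cooperation not sustainable.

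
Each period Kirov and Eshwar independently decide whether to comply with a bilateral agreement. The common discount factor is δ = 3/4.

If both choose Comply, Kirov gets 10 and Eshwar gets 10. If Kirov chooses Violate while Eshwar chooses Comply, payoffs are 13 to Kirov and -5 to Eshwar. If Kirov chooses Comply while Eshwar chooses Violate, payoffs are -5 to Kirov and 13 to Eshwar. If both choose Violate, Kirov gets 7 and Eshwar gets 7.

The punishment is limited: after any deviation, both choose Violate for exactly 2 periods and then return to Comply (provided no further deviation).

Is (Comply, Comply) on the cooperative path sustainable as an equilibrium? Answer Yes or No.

IC: δ+…+δ^2 ≥ (13−10)/(10−7) = 1.
At δ = 3/4: partial sum = 1.3125 ≥ 1.0000. Cooperation sustainable.

Yes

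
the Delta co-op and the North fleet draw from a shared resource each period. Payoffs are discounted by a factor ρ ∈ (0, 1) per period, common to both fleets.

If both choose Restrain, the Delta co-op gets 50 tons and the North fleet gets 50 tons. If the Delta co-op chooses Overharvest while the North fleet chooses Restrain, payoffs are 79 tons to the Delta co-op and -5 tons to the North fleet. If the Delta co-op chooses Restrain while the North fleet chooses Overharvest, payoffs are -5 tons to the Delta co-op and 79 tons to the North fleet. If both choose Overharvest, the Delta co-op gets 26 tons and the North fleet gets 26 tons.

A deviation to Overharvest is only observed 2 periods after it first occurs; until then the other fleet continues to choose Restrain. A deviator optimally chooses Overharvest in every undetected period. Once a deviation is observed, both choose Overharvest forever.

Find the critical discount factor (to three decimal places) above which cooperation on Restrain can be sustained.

0.740

The best deviation is to choose Overharvest for all 2 undetected periods, earning 79 each, then 26 forever once detected.
Deviation value: 79(1−ρ^2)/(1−ρ) + 26ρ^2/(1−ρ); cooperation value: 50/(1−ρ).
IC: 50 ≥ 79(1−ρ^2) + 26ρ^2 = 79 − 53ρ^2.
So ρ^2 ≥ 29/53, giving ρ ≥ (29/53)^(1/2) ≈ 0.740.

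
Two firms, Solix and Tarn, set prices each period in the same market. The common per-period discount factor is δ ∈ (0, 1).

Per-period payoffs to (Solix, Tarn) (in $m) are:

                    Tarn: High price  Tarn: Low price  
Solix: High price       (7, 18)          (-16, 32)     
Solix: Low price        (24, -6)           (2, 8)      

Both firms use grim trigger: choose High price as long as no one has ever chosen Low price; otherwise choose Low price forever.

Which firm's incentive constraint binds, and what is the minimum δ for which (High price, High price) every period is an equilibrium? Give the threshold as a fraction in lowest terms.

Solix; δ ≥ 17/22

Solix's threshold: (24−7)/(24−2) = 17/22.
Tarn's threshold: (32−18)/(32−8) = 7/12.
17/22 > 7/12, so Solix binds and δ* = 17/22.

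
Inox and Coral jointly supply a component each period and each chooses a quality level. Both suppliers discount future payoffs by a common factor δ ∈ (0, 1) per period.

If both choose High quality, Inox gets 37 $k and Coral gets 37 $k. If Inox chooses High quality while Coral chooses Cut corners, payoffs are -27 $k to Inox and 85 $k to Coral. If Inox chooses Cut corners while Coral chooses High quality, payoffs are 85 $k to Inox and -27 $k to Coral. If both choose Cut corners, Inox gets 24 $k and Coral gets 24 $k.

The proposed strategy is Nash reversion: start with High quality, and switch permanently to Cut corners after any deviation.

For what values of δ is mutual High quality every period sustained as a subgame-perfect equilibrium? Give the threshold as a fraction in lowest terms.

Cooperation forever yields 37 each period: 37/(1−δ).
Deviating yields 85 once, then 24 forever: 85 + 24δ/(1−δ).
No profitable deviation requires 37/(1−δ) ≥ 85 + 24δ/(1−δ).
Multiplying by (1−δ): 37 ≥ 85(1−δ) + 24δ = 85 − 61δ.
So 61δ ≥ 48, i.e. δ ≥ 48/61.

48/61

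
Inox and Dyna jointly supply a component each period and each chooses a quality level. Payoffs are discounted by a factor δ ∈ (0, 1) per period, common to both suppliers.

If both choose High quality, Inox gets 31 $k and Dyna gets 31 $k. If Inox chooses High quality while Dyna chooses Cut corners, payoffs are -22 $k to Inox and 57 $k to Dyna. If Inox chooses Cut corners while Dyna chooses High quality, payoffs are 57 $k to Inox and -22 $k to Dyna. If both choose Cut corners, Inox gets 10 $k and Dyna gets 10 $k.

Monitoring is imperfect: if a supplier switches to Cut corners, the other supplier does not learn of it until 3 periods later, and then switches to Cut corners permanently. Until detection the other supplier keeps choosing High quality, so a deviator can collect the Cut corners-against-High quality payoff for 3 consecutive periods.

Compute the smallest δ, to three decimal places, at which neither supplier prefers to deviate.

Deviating for the 3 undetected periods gains 57−31 = 26 per period over cooperation, then loses 31−10 = 21 per period forever once punishment starts.
Gain: 26(1 + δ + … + δ^2); loss: 21·δ^3/(1−δ).
No profitable deviation ⇔ 26(1−δ^3) ≤ 21·δ^3, i.e. δ^3 ≥ 26/(26+21) = 26/47.
Hence δ ≥ (26/47)^(1/3) ≈ 0.821.

0.821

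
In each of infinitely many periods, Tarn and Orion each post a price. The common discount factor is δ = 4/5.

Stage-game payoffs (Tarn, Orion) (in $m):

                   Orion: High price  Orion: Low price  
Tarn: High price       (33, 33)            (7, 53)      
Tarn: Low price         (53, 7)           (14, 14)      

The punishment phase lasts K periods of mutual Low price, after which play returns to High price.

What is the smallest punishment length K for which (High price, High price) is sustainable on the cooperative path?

No profitable deviation requires (33−14)(δ+…+δ^K) ≥ 53−33, i.e. δ+…+δ^K ≥ 20/19 ≈ 1.0526.
With δ = 4/5, the partial sums are K=1: 0.8000, K=2: 1.4400.
K = 2 is the first length at which the sum reaches 1.0526.

2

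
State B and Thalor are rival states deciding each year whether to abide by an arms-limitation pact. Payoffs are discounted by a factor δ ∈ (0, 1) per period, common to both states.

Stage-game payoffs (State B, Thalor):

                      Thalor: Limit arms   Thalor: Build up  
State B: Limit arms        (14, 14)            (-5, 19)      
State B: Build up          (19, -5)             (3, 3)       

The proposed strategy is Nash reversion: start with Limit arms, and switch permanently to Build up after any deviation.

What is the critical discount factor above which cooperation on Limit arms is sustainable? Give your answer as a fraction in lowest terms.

5/16

Cooperation forever yields 14 each period: 14/(1−δ).
Deviating yields 19 once, then 3 forever: 19 + 3δ/(1−δ).
No profitable deviation requires 14/(1−δ) ≥ 19 + 3δ/(1−δ).
Multiplying by (1−δ): 14 ≥ 19(1−δ) + 3δ = 19 − 16δ.
So 16δ ≥ 5, i.e. δ ≥ 5/16.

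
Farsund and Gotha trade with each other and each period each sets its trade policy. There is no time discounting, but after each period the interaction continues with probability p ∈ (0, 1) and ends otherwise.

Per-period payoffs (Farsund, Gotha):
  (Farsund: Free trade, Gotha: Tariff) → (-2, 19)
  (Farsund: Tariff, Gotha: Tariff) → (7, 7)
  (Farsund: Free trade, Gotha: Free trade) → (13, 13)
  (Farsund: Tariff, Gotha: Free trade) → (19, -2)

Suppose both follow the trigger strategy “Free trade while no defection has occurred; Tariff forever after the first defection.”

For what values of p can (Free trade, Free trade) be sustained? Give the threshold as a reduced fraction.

1/2

With no time discounting, the continuation probability p plays the role of the discount factor.
Grim-trigger IC: 13/(1−p) ≥ 19 + 7p/(1−p) ⇒ p ≥ (19−13)/(19−7) = 1/2.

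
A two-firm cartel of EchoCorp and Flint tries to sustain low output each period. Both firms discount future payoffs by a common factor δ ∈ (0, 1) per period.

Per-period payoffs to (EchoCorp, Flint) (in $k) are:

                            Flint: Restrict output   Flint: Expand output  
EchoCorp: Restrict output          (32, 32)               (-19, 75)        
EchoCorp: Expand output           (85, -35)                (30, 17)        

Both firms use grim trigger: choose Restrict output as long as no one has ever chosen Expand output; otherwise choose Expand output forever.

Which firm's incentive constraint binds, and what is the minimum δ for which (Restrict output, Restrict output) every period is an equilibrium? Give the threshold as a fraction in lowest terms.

EchoCorp; δ ≥ 53/55

EchoCorp's threshold: (85−32)/(85−30) = 53/55.
Flint's threshold: (75−32)/(75−17) = 43/58.
53/55 > 43/58, so EchoCorp binds and δ* = 53/55.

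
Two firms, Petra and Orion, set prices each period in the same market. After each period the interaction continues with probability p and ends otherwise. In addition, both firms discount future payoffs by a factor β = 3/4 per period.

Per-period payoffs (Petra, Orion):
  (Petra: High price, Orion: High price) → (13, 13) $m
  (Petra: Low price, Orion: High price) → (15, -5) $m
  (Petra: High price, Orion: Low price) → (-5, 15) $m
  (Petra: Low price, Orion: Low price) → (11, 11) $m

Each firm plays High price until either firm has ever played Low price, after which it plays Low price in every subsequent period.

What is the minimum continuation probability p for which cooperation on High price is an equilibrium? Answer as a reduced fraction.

2/3

Expected continuation weight on next period's payoff is β·p = 3/4·p, which plays the role of the discount factor.
Cooperation requires 3/4·p ≥ (15−13)/(15−11) = 1/2, hence p ≥ 2/3.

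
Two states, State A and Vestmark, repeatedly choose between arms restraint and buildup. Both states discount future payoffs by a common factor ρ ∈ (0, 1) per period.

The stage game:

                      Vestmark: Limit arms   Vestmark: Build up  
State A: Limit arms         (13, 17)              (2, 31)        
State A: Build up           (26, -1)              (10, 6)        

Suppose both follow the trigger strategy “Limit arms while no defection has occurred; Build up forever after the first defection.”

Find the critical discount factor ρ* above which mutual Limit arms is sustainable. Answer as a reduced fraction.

13/16

State A: cooperation gives 13 each period; deviation gives 26 once then 10 forever.
  13/(1−ρ) ≥ 26 + 10ρ/(1−ρ) ⇒ ρ ≥ 13/16.
Vestmark: cooperation gives 17 each period; deviation gives 31 once then 6 forever.
  ρ ≥ 14/25.
Both must hold, so the binding constraint is State A's: ρ ≥ 13/16.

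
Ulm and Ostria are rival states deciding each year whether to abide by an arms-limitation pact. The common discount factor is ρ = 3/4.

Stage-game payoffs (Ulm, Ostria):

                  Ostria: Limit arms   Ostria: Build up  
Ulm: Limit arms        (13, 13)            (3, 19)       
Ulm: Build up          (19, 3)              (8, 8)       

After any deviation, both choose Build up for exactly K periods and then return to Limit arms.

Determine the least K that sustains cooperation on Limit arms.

2

No profitable deviation requires (13−8)(ρ+…+ρ^K) ≥ 19−13, i.e. ρ+…+ρ^K ≥ 6/5 ≈ 1.2000.
With ρ = 3/4, the partial sums are K=1: 0.7500, K=2: 1.3125.
K = 2 is the first length at which the sum reaches 1.2000.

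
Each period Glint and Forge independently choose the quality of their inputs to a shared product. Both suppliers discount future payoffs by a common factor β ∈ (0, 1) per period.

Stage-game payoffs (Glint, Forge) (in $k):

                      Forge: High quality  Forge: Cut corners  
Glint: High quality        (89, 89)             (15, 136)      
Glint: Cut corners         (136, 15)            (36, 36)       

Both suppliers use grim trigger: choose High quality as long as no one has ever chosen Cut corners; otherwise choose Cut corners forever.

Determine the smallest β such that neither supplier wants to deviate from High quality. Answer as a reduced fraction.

89/(1−β) ≥ 136 + 36β/(1−β)
89 ≥ 136 − 100β
β ≥ 47/100.

47/100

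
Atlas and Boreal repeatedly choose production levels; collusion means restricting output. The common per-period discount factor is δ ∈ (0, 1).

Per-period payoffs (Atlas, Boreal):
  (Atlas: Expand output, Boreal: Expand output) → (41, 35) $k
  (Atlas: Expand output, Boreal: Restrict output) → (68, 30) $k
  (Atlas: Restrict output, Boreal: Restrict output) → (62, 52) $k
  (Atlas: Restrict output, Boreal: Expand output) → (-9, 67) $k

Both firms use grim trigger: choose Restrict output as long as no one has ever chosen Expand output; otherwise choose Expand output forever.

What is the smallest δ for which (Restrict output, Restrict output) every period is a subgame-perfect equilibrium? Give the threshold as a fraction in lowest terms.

Atlas's threshold: (68−62)/(68−41) = 2/9.
Boreal's threshold: (67−52)/(67−35) = 15/32.
2/9 < 15/32, so Boreal binds and δ* = 15/32.

15/32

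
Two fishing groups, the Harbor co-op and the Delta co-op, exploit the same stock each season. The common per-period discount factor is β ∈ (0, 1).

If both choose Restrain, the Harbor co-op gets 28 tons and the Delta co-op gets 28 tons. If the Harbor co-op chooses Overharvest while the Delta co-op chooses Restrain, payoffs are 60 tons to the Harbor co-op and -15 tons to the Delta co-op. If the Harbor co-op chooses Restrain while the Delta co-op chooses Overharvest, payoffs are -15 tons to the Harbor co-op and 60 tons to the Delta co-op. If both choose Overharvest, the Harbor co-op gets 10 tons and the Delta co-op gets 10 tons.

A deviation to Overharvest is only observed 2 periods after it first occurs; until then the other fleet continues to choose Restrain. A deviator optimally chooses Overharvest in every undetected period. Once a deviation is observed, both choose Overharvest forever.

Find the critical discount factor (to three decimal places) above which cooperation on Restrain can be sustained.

Deviating for the 2 undetected periods gains 60−28 = 32 per period over cooperation, then loses 28−10 = 18 per period forever once punishment starts.
Gain: 32(1 + β + … + β^1); loss: 18·β^2/(1−β).
No profitable deviation ⇔ 32(1−β^2) ≤ 18·β^2, i.e. β^2 ≥ 32/(32+18) = 16/25.
Hence β ≥ (16/25)^(1/2) ≈ 0.800.

0.800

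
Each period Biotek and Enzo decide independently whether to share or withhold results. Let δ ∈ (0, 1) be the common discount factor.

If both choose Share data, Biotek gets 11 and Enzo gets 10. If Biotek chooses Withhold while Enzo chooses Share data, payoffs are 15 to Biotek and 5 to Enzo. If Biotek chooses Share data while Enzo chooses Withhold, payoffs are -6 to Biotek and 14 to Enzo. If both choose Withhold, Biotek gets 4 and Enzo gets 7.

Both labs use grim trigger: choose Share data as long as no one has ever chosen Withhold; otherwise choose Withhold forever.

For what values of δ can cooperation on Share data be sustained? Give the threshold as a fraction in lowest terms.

4/7

For Biotek: deviation gain 15−11 = 4, per-period punishment loss 11−4 = 7. IC gives δ ≥ 4/11.
For Enzo: gain 4, loss 3 per period, so δ ≥ 4/7.
The tighter constraint is Enzo's, so cooperation needs δ ≥ 4/7.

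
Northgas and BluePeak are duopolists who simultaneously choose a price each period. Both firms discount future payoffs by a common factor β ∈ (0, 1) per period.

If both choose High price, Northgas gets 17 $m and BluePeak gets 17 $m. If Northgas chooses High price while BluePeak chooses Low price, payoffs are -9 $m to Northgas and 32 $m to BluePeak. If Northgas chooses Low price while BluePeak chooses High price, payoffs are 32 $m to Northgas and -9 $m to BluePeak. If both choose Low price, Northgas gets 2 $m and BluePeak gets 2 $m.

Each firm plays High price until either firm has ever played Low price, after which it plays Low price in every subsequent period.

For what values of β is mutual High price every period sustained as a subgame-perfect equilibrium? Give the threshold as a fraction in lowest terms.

1/2

Under grim trigger the critical discount factor is (T−C)/(T−P) with T = 32, C = 17, P = 2.
β* = (32−17)/(32−2) = 15/30 = 1/2.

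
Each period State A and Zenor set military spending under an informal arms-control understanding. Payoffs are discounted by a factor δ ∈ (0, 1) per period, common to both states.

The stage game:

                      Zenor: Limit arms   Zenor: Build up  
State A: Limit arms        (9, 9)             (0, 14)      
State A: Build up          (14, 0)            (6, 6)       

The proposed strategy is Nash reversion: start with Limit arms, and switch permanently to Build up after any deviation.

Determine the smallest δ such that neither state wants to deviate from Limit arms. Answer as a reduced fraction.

5/8

One-period gain from deviating is 14 − 9 = 5. The loss is 9 − 6 = 3 in every subsequent period, with present value 3·δ/(1−δ).
Deviation is unprofitable when 3·δ/(1−δ) ≥ 5, i.e. δ/(1−δ) ≥ 5/3.
Equivalently δ ≥ 5/(5+3) = 5/8.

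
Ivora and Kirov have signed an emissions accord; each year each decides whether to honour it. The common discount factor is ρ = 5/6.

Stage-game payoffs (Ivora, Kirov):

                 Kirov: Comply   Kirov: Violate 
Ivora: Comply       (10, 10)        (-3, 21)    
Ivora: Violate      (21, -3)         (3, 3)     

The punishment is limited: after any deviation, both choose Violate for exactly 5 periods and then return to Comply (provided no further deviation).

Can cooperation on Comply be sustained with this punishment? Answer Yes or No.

Yes

Comparing payoff streams over the 6 periods until play realigns: cooperate → 10(1+ρ+…+ρ^5); deviate → 21 + 3(ρ+…+ρ^5).
Cooperation is sustained iff (10−3)(ρ+…+ρ^5) ≥ 21−10.
ρ+…+ρ^5 = 5/6·(1−(5/6)^5)/(1−5/6) = 2.9906, and (21−10)/(10−3) = 1.5714.
2.9906 ≥ 1.5714, so cooperation is sustainable.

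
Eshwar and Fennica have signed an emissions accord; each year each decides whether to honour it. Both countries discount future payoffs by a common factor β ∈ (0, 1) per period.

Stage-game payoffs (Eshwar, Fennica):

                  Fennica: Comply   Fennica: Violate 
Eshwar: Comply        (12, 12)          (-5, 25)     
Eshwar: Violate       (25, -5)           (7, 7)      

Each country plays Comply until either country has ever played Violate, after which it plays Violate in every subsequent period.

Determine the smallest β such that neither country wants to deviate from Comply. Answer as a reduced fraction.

12/(1−β) ≥ 25 + 7β/(1−β)
12 ≥ 25 − 18β
β ≥ 13/18.

13/18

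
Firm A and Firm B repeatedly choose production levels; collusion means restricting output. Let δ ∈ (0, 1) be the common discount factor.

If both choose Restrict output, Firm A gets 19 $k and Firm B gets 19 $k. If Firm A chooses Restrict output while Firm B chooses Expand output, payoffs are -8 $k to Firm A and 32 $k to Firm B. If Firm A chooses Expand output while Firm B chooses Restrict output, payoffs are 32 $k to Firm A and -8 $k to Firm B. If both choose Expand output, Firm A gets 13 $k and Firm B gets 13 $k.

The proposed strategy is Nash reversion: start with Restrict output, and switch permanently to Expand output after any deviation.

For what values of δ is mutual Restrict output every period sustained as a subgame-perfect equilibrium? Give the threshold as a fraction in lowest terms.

13/19

Cooperation forever yields 19 each period: 19/(1−δ).
Deviating yields 32 once, then 13 forever: 32 + 13δ/(1−δ).
No profitable deviation requires 19/(1−δ) ≥ 32 + 13δ/(1−δ).
Multiplying by (1−δ): 19 ≥ 32(1−δ) + 13δ = 32 − 19δ.
So 19δ ≥ 13, i.e. δ ≥ 13/19.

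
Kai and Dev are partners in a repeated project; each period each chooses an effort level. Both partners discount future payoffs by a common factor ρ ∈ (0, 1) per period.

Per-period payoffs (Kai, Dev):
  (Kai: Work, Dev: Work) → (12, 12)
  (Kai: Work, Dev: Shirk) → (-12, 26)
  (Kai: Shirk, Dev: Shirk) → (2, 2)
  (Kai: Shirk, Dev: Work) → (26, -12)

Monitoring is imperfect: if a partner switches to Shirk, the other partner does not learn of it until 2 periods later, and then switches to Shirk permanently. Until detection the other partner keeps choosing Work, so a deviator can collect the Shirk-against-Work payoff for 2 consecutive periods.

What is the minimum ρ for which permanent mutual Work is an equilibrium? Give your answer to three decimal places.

0.764

Deviating for the 2 undetected periods gains 26−12 = 14 per period over cooperation, then loses 12−2 = 10 per period forever once punishment starts.
Gain: 14(1 + ρ + … + ρ^1); loss: 10·ρ^2/(1−ρ).
No profitable deviation ⇔ 14(1−ρ^2) ≤ 10·ρ^2, i.e. ρ^2 ≥ 14/(14+10) = 7/12.
Hence ρ ≥ (7/12)^(1/2) ≈ 0.764.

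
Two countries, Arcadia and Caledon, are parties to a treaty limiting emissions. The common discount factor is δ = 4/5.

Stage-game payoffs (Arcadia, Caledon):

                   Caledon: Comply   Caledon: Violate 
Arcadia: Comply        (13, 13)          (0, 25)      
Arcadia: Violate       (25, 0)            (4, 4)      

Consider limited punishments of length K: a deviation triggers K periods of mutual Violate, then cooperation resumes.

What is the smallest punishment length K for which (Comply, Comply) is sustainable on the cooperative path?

No profitable deviation requires (13−4)(δ+…+δ^K) ≥ 25−13, i.e. δ+…+δ^K ≥ 4/3 ≈ 1.3333.
With δ = 4/5, the partial sums are K=1: 0.8000, K=2: 1.4400.
K = 2 is the first length at which the sum reaches 1.3333.

2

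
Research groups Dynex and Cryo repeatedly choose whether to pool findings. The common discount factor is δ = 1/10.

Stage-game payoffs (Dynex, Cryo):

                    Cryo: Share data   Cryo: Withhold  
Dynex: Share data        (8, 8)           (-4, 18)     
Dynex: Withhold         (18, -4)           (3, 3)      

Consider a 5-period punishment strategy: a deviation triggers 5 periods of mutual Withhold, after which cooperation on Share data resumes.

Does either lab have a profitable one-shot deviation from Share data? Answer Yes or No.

A one-shot deviation gives 18 now, then 3 for 5 periods, then back to 8.
Gain from deviating: (18−8) today; loss: (8−3) in each of the next 5 periods.
No-deviation condition: (8−3)(δ+…+δ^5) ≥ 18−8, i.e. δ+…+δ^5 ≥ 2.
At δ = 1/10: δ+…+δ^5 = 0.1111 < 2.0000.
So cooperation is not sustainable.

Yes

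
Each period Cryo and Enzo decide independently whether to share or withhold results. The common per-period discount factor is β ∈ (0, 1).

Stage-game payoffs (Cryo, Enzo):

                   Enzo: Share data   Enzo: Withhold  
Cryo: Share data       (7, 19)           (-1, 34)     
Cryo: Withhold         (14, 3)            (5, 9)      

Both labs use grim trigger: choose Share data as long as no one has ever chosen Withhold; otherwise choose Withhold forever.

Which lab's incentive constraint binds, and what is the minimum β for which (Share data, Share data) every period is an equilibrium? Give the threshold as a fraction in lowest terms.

For Cryo: deviation gain 14−7 = 7, per-period punishment loss 7−5 = 2. IC gives β ≥ 7/9.
For Enzo: gain 15, loss 10 per period, so β ≥ 15/25 = 3/5.
The tighter constraint is Cryo's, so cooperation needs β ≥ 7/9.

Cryo; β ≥ 7/9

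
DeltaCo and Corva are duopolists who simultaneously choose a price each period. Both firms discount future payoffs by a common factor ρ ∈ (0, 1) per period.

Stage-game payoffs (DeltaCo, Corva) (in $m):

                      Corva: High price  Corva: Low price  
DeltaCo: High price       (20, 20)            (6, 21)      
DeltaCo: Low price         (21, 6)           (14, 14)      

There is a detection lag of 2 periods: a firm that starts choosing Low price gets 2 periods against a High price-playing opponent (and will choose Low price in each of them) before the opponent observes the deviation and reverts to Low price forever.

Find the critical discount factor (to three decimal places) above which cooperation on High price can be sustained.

A deviator earns 21 for 2 periods, then 14 forever; cooperating earns 20 forever. Multiplying the IC by (1−ρ):
20 ≥ 21(1−ρ^2) + 14ρ^2, so 7·ρ^2 ≥ 1 and ρ^2 ≥ 1/7.
ρ ≥ (1/7)^(1/2) ≈ 0.378.

0.378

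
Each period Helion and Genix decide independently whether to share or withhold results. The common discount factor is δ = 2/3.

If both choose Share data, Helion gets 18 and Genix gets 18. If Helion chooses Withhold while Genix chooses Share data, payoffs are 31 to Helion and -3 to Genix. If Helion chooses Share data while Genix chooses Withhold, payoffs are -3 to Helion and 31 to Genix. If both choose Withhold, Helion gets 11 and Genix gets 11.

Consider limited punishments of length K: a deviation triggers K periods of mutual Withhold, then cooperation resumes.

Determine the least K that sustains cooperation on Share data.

No profitable deviation requires (18−11)(δ+…+δ^K) ≥ 31−18, i.e. δ+…+δ^K ≥ 13/7 ≈ 1.8571.
With δ = 2/3, the partial sums are K=1: 0.6667, K=2: 1.1111, …, K=5: 1.7366, K=6: 1.8244, K=7: 1.8829.
K = 7 is the first length at which the sum reaches 1.8571.

7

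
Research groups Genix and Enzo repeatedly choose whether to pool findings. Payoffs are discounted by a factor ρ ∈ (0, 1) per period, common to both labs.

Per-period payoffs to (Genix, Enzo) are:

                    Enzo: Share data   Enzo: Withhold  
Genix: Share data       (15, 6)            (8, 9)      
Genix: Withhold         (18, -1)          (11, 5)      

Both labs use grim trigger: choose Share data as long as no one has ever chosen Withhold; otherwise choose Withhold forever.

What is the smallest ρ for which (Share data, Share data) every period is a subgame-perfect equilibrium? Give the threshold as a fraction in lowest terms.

3/4

Genix's threshold: (18−15)/(18−11) = 3/7.
Enzo's threshold: (9−6)/(9−5) = 3/4.
3/7 < 3/4, so Enzo binds and ρ* = 3/4.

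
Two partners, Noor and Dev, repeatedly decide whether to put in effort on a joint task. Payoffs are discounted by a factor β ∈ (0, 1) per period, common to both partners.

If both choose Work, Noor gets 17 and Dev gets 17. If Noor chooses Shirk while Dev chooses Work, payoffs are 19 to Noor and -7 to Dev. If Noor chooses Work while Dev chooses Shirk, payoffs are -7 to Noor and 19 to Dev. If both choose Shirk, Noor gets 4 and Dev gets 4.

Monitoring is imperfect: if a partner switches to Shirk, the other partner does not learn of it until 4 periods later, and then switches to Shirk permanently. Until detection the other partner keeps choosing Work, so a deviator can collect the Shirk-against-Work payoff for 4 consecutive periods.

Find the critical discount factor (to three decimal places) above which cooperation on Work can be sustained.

0.604

The best deviation is to choose Shirk for all 4 undetected periods, earning 19 each, then 4 forever once detected.
Deviation value: 19(1−β^4)/(1−β) + 4β^4/(1−β); cooperation value: 17/(1−β).
IC: 17 ≥ 19(1−β^4) + 4β^4 = 19 − 15β^4.
So β^4 ≥ 2/15, giving β ≥ (2/15)^(1/4) ≈ 0.604.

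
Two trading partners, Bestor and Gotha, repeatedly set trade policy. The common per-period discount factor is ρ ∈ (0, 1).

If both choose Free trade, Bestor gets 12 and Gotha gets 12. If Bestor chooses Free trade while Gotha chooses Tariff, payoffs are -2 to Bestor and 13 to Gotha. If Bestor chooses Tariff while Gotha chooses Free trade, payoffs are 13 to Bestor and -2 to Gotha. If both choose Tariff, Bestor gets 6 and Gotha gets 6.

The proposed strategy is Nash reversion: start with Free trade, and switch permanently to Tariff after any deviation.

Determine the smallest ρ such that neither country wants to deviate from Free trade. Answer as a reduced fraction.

1/7

One-period gain from deviating is 13 − 12 = 1. The loss is 12 − 6 = 6 in every subsequent period, with present value 6·ρ/(1−ρ).
Deviation is unprofitable when 6·ρ/(1−ρ) ≥ 1, i.e. ρ/(1−ρ) ≥ 1/6.
Equivalently ρ ≥ 1/(1+6) = 1/7.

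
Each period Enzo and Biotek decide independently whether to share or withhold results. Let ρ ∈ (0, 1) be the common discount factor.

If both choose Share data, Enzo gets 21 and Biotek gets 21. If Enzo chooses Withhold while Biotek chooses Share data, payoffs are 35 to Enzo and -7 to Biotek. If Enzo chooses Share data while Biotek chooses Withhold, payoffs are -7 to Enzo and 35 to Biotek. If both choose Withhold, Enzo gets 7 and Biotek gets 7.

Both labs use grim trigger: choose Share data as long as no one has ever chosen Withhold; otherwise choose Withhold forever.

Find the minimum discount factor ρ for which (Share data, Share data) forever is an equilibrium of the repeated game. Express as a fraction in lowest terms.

1/2

One-period gain from deviating is 35 − 21 = 14. The loss is 21 − 7 = 14 in every subsequent period, with present value 14·ρ/(1−ρ).
Deviation is unprofitable when 14·ρ/(1−ρ) ≥ 14, i.e. ρ/(1−ρ) ≥ 1.
Equivalently ρ ≥ 14/(14+14) = 1/2.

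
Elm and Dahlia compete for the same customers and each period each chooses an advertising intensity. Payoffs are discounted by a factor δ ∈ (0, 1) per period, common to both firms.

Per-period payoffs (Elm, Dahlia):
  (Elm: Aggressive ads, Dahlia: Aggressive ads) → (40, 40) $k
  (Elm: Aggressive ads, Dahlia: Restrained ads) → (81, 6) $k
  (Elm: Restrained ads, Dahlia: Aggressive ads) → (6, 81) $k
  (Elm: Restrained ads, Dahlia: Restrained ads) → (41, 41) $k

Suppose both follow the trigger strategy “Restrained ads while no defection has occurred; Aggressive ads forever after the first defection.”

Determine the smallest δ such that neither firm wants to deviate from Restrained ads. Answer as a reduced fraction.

Under grim trigger the critical discount factor is (T−C)/(T−P) with T = 81, C = 41, P = 40.
δ* = (81−41)/(81−40) = 40/41.

40/41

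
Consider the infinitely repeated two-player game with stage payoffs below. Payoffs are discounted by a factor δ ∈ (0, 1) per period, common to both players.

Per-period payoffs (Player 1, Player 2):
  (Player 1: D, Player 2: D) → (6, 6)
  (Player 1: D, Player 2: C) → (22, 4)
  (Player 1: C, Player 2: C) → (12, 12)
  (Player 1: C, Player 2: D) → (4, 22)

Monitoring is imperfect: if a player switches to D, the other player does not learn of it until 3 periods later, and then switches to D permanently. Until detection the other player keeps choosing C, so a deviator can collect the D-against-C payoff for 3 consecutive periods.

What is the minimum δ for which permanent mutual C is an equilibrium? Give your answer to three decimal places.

The best deviation is to choose D for all 3 undetected periods, earning 22 each, then 6 forever once detected.
Deviation value: 22(1−δ^3)/(1−δ) + 6δ^3/(1−δ); cooperation value: 12/(1−δ).
IC: 12 ≥ 22(1−δ^3) + 6δ^3 = 22 − 16δ^3.
So δ^3 ≥ 10/16 = 5/8, giving δ ≥ (5/8)^(1/3) ≈ 0.855.

0.855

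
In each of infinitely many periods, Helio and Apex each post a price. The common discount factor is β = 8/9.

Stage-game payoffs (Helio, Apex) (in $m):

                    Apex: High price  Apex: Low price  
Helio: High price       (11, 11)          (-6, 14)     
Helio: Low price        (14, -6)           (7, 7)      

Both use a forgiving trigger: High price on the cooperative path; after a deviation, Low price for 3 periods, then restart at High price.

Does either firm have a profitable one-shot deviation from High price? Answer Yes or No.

IC: β+…+β^3 ≥ (14−11)/(11−7) = 3/4.
At β = 8/9: partial sum = 2.3813 ≥ 0.7500. Cooperation sustainable.

No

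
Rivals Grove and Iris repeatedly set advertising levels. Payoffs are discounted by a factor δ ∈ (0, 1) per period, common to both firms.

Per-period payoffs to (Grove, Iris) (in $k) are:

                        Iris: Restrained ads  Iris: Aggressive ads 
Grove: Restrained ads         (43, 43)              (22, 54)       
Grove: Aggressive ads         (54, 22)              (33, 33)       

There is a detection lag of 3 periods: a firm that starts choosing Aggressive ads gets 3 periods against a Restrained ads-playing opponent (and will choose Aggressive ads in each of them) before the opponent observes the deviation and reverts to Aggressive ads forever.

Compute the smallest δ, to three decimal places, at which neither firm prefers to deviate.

0.806

Deviating for the 3 undetected periods gains 54−43 = 11 per period over cooperation, then loses 43−33 = 10 per period forever once punishment starts.
Gain: 11(1 + δ + … + δ^2); loss: 10·δ^3/(1−δ).
No profitable deviation ⇔ 11(1−δ^3) ≤ 10·δ^3, i.e. δ^3 ≥ 11/(11+10) = 11/21.
Hence δ ≥ (11/21)^(1/3) ≈ 0.806.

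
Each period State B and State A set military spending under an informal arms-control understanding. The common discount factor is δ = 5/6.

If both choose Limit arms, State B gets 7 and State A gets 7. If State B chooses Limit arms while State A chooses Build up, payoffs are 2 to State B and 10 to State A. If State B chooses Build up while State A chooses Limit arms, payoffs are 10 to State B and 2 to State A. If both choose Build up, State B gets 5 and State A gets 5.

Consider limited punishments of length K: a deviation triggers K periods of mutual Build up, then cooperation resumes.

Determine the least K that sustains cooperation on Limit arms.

2

No profitable deviation requires (7−5)(δ+…+δ^K) ≥ 10−7, i.e. δ+…+δ^K ≥ 3/2 ≈ 1.5000.
With δ = 5/6, the partial sums are K=1: 0.8333, K=2: 1.5278.
K = 2 is the first length at which the sum reaches 1.5000.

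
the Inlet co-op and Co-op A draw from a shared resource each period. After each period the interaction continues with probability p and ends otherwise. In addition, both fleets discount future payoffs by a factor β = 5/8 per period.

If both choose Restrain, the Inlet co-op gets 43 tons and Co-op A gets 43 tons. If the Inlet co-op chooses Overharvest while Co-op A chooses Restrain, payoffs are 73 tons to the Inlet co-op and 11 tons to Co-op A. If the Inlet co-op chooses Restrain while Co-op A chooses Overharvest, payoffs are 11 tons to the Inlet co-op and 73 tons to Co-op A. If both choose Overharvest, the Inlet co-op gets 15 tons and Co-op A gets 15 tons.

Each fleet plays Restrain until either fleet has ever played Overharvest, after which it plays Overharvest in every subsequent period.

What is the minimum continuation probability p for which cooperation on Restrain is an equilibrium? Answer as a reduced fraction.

24/29

With continuation probability p and discount β, the effective per-period discount factor is βp.
Grim-trigger IC: βp ≥ (73−43)/(73−15) = 15/29.
So p ≥ (15/29)/(5/8) = 24/29.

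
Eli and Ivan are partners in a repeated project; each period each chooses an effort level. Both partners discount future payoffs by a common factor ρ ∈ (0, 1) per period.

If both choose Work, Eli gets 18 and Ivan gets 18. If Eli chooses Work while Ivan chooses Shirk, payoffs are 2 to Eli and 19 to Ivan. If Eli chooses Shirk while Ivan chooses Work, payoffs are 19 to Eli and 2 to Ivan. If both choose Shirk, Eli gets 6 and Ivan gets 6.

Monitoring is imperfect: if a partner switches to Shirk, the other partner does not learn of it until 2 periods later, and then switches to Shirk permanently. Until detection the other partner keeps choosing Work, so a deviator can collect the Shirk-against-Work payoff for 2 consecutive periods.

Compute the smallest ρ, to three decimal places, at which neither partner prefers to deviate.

Deviating for the 2 undetected periods gains 19−18 = 1 per period over cooperation, then loses 18−6 = 12 per period forever once punishment starts.
Gain: 1(1 + ρ + … + ρ^1); loss: 12·ρ^2/(1−ρ).
No profitable deviation ⇔ 1(1−ρ^2) ≤ 12·ρ^2, i.e. ρ^2 ≥ 1/(1+12) = 1/13.
Hence ρ ≥ (1/13)^(1/2) ≈ 0.277.

0.277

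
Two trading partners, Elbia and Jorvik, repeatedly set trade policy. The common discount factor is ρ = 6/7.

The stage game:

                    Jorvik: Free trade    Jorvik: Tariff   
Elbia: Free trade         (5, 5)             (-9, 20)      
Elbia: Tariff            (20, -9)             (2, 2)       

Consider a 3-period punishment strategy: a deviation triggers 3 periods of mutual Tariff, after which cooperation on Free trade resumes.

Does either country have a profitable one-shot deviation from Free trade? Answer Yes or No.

Comparing payoff streams over the 4 periods until play realigns: cooperate → 5(1+ρ+…+ρ^3); deviate → 20 + 2(ρ+…+ρ^3).
Cooperation is sustained iff (5−2)(ρ+…+ρ^3) ≥ 20−5.
ρ+…+ρ^3 = 6/7·(1−(6/7)^3)/(1−6/7) = 2.2216, and (20−5)/(5−2) = 5.0000.
2.2216 < 5.0000, so cooperation is not sustainable.

Yes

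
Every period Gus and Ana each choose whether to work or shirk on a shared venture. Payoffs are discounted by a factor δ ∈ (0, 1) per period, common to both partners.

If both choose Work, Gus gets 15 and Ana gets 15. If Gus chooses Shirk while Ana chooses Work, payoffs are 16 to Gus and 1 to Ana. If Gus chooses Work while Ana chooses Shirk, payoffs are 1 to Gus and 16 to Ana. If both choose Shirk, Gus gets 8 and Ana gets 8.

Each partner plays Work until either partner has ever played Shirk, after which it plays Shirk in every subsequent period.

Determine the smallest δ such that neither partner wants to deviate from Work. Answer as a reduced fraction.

1/8

Cooperation forever yields 15 each period: 15/(1−δ).
Deviating yields 16 once, then 8 forever: 16 + 8δ/(1−δ).
No profitable deviation requires 15/(1−δ) ≥ 16 + 8δ/(1−δ).
Multiplying by (1−δ): 15 ≥ 16(1−δ) + 8δ = 16 − 8δ.
So 8δ ≥ 1, i.e. δ ≥ 1/8.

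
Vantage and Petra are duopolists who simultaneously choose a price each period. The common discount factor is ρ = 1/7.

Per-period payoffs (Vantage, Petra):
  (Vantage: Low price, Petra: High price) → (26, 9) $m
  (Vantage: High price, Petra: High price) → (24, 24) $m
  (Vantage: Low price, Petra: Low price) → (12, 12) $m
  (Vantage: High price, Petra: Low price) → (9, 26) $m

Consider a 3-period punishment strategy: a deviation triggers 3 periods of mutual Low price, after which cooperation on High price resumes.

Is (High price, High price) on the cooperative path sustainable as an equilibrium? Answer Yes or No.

Comparing payoff streams over the 4 periods until play realigns: cooperate → 24(1+ρ+…+ρ^3); deviate → 26 + 12(ρ+…+ρ^3).
Cooperation is sustained iff (24−12)(ρ+…+ρ^3) ≥ 26−24.
ρ+…+ρ^3 = 1/7·(1−(1/7)^3)/(1−1/7) = 0.1662, and (26−24)/(24−12) = 0.1667.
0.1662 < 0.1667, so cooperation is not sustainable.

No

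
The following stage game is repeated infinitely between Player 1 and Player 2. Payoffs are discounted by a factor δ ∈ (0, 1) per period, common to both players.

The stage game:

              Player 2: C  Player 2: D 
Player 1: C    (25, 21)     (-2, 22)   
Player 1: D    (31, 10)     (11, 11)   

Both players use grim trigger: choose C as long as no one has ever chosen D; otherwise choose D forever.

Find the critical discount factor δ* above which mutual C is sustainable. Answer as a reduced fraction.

3/10

Player 1: cooperation gives 25 each period; deviation gives 31 once then 11 forever.
  25/(1−δ) ≥ 31 + 11δ/(1−δ) ⇒ δ ≥ 6/20 = 3/10.
Player 2: cooperation gives 21 each period; deviation gives 22 once then 11 forever.
  δ ≥ 1/11.
Both must hold, so the binding constraint is Player 1's: δ ≥ 3/10.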